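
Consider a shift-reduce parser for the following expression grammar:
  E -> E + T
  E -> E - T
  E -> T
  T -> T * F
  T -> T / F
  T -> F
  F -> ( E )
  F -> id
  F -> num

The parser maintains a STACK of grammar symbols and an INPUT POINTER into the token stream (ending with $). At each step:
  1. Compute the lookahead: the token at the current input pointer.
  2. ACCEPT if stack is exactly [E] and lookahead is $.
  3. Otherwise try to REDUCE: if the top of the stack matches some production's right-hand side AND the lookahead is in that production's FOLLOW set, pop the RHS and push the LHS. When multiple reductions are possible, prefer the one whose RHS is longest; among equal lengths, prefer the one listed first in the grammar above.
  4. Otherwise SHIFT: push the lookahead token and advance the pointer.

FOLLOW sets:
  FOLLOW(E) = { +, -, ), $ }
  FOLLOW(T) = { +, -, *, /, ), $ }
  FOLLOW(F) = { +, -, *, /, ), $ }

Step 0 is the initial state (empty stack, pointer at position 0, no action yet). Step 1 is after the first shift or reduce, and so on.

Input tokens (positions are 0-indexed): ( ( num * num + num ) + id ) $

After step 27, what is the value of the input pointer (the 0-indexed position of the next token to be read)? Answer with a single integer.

Answer: 11

Derivation:
Step 1: shift (. Stack=[(] ptr=1 lookahead=( remaining=[( num * num + num ) + id ) $]
Step 2: shift (. Stack=[( (] ptr=2 lookahead=num remaining=[num * num + num ) + id ) $]
Step 3: shift num. Stack=[( ( num] ptr=3 lookahead=* remaining=[* num + num ) + id ) $]
Step 4: reduce F->num. Stack=[( ( F] ptr=3 lookahead=* remaining=[* num + num ) + id ) $]
Step 5: reduce T->F. Stack=[( ( T] ptr=3 lookahead=* remaining=[* num + num ) + id ) $]
Step 6: shift *. Stack=[( ( T *] ptr=4 lookahead=num remaining=[num + num ) + id ) $]
Step 7: shift num. Stack=[( ( T * num] ptr=5 lookahead=+ remaining=[+ num ) + id ) $]
Step 8: reduce F->num. Stack=[( ( T * F] ptr=5 lookahead=+ remaining=[+ num ) + id ) $]
Step 9: reduce T->T * F. Stack=[( ( T] ptr=5 lookahead=+ remaining=[+ num ) + id ) $]
Step 10: reduce E->T. Stack=[( ( E] ptr=5 lookahead=+ remaining=[+ num ) + id ) $]
Step 11: shift +. Stack=[( ( E +] ptr=6 lookahead=num remaining=[num ) + id ) $]
Step 12: shift num. Stack=[( ( E + num] ptr=7 lookahead=) remaining=[) + id ) $]
Step 13: reduce F->num. Stack=[( ( E + F] ptr=7 lookahead=) remaining=[) + id ) $]
Step 14: reduce T->F. Stack=[( ( E + T] ptr=7 lookahead=) remaining=[) + id ) $]
Step 15: reduce E->E + T. Stack=[( ( E] ptr=7 lookahead=) remaining=[) + id ) $]
Step 16: shift ). Stack=[( ( E )] ptr=8 lookahead=+ remaining=[+ id ) $]
Step 17: reduce F->( E ). Stack=[( F] ptr=8 lookahead=+ remaining=[+ id ) $]
Step 18: reduce T->F. Stack=[( T] ptr=8 lookahead=+ remaining=[+ id ) $]
Step 19: reduce E->T. Stack=[( E] ptr=8 lookahead=+ remaining=[+ id ) $]
Step 20: shift +. Stack=[( E +] ptr=9 lookahead=id remaining=[id ) $]
Step 21: shift id. Stack=[( E + id] ptr=10 lookahead=) remaining=[) $]
Step 22: reduce F->id. Stack=[( E + F] ptr=10 lookahead=) remaining=[) $]
Step 23: reduce T->F. Stack=[( E + T] ptr=10 lookahead=) remaining=[) $]
Step 24: reduce E->E + T. Stack=[( E] ptr=10 lookahead=) remaining=[) $]
Step 25: shift ). Stack=[( E )] ptr=11 lookahead=$ remaining=[$]
Step 26: reduce F->( E ). Stack=[F] ptr=11 lookahead=$ remaining=[$]
Step 27: reduce T->F. Stack=[T] ptr=11 lookahead=$ remaining=[$]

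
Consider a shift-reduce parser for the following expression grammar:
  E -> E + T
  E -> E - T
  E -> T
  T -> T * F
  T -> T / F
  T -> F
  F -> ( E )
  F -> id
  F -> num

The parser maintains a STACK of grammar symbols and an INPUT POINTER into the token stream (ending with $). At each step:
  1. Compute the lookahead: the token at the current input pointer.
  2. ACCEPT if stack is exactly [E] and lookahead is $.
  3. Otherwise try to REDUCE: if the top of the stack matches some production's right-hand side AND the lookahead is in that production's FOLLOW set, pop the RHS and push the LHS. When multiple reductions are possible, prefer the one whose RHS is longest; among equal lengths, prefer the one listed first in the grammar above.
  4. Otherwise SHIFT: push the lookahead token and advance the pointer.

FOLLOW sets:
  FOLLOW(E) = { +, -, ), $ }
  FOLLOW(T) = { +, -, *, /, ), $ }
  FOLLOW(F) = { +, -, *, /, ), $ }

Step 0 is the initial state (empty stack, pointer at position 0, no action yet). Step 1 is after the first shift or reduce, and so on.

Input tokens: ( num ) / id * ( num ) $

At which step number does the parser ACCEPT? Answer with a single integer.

Step 1: shift (. Stack=[(] ptr=1 lookahead=num remaining=[num ) / id * ( num ) $]
Step 2: shift num. Stack=[( num] ptr=2 lookahead=) remaining=[) / id * ( num ) $]
Step 3: reduce F->num. Stack=[( F] ptr=2 lookahead=) remaining=[) / id * ( num ) $]
Step 4: reduce T->F. Stack=[( T] ptr=2 lookahead=) remaining=[) / id * ( num ) $]
Step 5: reduce E->T. Stack=[( E] ptr=2 lookahead=) remaining=[) / id * ( num ) $]
Step 6: shift ). Stack=[( E )] ptr=3 lookahead=/ remaining=[/ id * ( num ) $]
Step 7: reduce F->( E ). Stack=[F] ptr=3 lookahead=/ remaining=[/ id * ( num ) $]
Step 8: reduce T->F. Stack=[T] ptr=3 lookahead=/ remaining=[/ id * ( num ) $]
Step 9: shift /. Stack=[T /] ptr=4 lookahead=id remaining=[id * ( num ) $]
Step 10: shift id. Stack=[T / id] ptr=5 lookahead=* remaining=[* ( num ) $]
Step 11: reduce F->id. Stack=[T / F] ptr=5 lookahead=* remaining=[* ( num ) $]
Step 12: reduce T->T / F. Stack=[T] ptr=5 lookahead=* remaining=[* ( num ) $]
Step 13: shift *. Stack=[T *] ptr=6 lookahead=( remaining=[( num ) $]
Step 14: shift (. Stack=[T * (] ptr=7 lookahead=num remaining=[num ) $]
Step 15: shift num. Stack=[T * ( num] ptr=8 lookahead=) remaining=[) $]
Step 16: reduce F->num. Stack=[T * ( F] ptr=8 lookahead=) remaining=[) $]
Step 17: reduce T->F. Stack=[T * ( T] ptr=8 lookahead=) remaining=[) $]
Step 18: reduce E->T. Stack=[T * ( E] ptr=8 lookahead=) remaining=[) $]
Step 19: shift ). Stack=[T * ( E )] ptr=9 lookahead=$ remaining=[$]
Step 20: reduce F->( E ). Stack=[T * F] ptr=9 lookahead=$ remaining=[$]
Step 21: reduce T->T * F. Stack=[T] ptr=9 lookahead=$ remaining=[$]
Step 22: reduce E->T. Stack=[E] ptr=9 lookahead=$ remaining=[$]
Step 23: accept. Stack=[E] ptr=9 lookahead=$ remaining=[$]

Answer: 23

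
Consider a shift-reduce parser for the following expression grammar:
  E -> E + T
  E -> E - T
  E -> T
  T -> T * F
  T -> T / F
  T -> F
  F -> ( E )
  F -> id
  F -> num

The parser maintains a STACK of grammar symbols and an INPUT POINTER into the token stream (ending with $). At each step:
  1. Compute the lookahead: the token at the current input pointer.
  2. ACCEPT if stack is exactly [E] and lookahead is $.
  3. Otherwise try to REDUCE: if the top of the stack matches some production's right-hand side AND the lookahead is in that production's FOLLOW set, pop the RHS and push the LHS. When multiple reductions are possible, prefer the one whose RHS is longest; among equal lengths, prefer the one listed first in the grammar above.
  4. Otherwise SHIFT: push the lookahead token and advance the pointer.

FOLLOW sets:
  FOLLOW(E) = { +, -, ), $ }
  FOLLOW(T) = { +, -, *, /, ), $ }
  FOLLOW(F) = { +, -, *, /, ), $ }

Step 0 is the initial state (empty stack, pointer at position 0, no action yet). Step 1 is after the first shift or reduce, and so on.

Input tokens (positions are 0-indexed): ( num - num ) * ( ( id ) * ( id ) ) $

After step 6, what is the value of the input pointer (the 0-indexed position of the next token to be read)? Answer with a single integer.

Answer: 3

Derivation:
Step 1: shift (. Stack=[(] ptr=1 lookahead=num remaining=[num - num ) * ( ( id ) * ( id ) ) $]
Step 2: shift num. Stack=[( num] ptr=2 lookahead=- remaining=[- num ) * ( ( id ) * ( id ) ) $]
Step 3: reduce F->num. Stack=[( F] ptr=2 lookahead=- remaining=[- num ) * ( ( id ) * ( id ) ) $]
Step 4: reduce T->F. Stack=[( T] ptr=2 lookahead=- remaining=[- num ) * ( ( id ) * ( id ) ) $]
Step 5: reduce E->T. Stack=[( E] ptr=2 lookahead=- remaining=[- num ) * ( ( id ) * ( id ) ) $]
Step 6: shift -. Stack=[( E -] ptr=3 lookahead=num remaining=[num ) * ( ( id ) * ( id ) ) $]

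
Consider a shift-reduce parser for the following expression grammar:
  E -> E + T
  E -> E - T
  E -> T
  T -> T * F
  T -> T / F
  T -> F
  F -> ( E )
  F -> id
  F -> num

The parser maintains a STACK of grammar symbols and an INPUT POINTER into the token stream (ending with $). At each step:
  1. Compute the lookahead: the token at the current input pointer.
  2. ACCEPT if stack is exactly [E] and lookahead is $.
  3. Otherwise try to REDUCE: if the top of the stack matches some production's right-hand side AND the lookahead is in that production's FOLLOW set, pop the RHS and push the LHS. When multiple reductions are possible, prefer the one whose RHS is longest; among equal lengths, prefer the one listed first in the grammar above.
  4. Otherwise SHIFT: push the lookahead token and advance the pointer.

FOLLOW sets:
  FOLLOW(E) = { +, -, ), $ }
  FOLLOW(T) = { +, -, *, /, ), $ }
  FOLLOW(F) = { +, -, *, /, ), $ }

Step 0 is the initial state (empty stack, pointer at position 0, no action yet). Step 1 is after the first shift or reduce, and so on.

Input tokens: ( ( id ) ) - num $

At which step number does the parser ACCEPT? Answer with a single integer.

Answer: 20

Derivation:
Step 1: shift (. Stack=[(] ptr=1 lookahead=( remaining=[( id ) ) - num $]
Step 2: shift (. Stack=[( (] ptr=2 lookahead=id remaining=[id ) ) - num $]
Step 3: shift id. Stack=[( ( id] ptr=3 lookahead=) remaining=[) ) - num $]
Step 4: reduce F->id. Stack=[( ( F] ptr=3 lookahead=) remaining=[) ) - num $]
Step 5: reduce T->F. Stack=[( ( T] ptr=3 lookahead=) remaining=[) ) - num $]
Step 6: reduce E->T. Stack=[( ( E] ptr=3 lookahead=) remaining=[) ) - num $]
Step 7: shift ). Stack=[( ( E )] ptr=4 lookahead=) remaining=[) - num $]
Step 8: reduce F->( E ). Stack=[( F] ptr=4 lookahead=) remaining=[) - num $]
Step 9: reduce T->F. Stack=[( T] ptr=4 lookahead=) remaining=[) - num $]
Step 10: reduce E->T. Stack=[( E] ptr=4 lookahead=) remaining=[) - num $]
Step 11: shift ). Stack=[( E )] ptr=5 lookahead=- remaining=[- num $]
Step 12: reduce F->( E ). Stack=[F] ptr=5 lookahead=- remaining=[- num $]
Step 13: reduce T->F. Stack=[T] ptr=5 lookahead=- remaining=[- num $]
Step 14: reduce E->T. Stack=[E] ptr=5 lookahead=- remaining=[- num $]
Step 15: shift -. Stack=[E -] ptr=6 lookahead=num remaining=[num $]
Step 16: shift num. Stack=[E - num] ptr=7 lookahead=$ remaining=[$]
Step 17: reduce F->num. Stack=[E - F] ptr=7 lookahead=$ remaining=[$]
Step 18: reduce T->F. Stack=[E - T] ptr=7 lookahead=$ remaining=[$]
Step 19: reduce E->E - T. Stack=[E] ptr=7 lookahead=$ remaining=[$]
Step 20: accept. Stack=[E] ptr=7 lookahead=$ remaining=[$]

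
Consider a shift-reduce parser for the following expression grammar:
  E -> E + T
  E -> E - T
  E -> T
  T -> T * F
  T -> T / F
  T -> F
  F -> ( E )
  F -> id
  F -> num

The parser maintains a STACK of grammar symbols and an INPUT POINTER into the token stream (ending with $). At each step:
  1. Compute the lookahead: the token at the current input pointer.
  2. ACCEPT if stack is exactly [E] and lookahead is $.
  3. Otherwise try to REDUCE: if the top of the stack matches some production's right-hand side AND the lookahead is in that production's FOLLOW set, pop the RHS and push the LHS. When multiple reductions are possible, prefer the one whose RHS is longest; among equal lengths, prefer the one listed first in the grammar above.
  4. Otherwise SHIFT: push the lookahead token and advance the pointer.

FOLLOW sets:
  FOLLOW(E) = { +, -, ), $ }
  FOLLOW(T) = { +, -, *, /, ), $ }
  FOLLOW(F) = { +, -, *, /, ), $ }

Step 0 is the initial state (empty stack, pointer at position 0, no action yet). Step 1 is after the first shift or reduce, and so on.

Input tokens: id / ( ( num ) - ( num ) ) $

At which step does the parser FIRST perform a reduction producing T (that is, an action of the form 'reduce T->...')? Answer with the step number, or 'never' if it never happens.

Step 1: shift id. Stack=[id] ptr=1 lookahead=/ remaining=[/ ( ( num ) - ( num ) ) $]
Step 2: reduce F->id. Stack=[F] ptr=1 lookahead=/ remaining=[/ ( ( num ) - ( num ) ) $]
Step 3: reduce T->F. Stack=[T] ptr=1 lookahead=/ remaining=[/ ( ( num ) - ( num ) ) $]

Answer: 3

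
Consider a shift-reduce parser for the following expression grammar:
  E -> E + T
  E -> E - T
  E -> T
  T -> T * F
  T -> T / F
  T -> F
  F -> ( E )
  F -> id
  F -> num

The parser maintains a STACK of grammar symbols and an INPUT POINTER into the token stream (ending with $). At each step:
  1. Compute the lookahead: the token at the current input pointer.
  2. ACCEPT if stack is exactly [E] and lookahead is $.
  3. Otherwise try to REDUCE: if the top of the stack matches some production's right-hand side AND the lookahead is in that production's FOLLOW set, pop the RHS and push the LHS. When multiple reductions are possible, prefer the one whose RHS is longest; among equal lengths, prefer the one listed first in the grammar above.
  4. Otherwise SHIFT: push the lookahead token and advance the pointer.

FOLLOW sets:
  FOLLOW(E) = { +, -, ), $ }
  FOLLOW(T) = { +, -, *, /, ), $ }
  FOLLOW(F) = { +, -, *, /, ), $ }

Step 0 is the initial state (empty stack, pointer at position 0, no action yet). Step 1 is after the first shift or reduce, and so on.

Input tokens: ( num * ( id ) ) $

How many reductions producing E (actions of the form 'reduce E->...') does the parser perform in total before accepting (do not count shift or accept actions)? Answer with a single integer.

Answer: 3

Derivation:
Step 1: shift (. Stack=[(] ptr=1 lookahead=num remaining=[num * ( id ) ) $]
Step 2: shift num. Stack=[( num] ptr=2 lookahead=* remaining=[* ( id ) ) $]
Step 3: reduce F->num. Stack=[( F] ptr=2 lookahead=* remaining=[* ( id ) ) $]
Step 4: reduce T->F. Stack=[( T] ptr=2 lookahead=* remaining=[* ( id ) ) $]
Step 5: shift *. Stack=[( T *] ptr=3 lookahead=( remaining=[( id ) ) $]
Step 6: shift (. Stack=[( T * (] ptr=4 lookahead=id remaining=[id ) ) $]
Step 7: shift id. Stack=[( T * ( id] ptr=5 lookahead=) remaining=[) ) $]
Step 8: reduce F->id. Stack=[( T * ( F] ptr=5 lookahead=) remaining=[) ) $]
Step 9: reduce T->F. Stack=[( T * ( T] ptr=5 lookahead=) remaining=[) ) $]
Step 10: reduce E->T. Stack=[( T * ( E] ptr=5 lookahead=) remaining=[) ) $]
Step 11: shift ). Stack=[( T * ( E )] ptr=6 lookahead=) remaining=[) $]
Step 12: reduce F->( E ). Stack=[( T * F] ptr=6 lookahead=) remaining=[) $]
Step 13: reduce T->T * F. Stack=[( T] ptr=6 lookahead=) remaining=[) $]
Step 14: reduce E->T. Stack=[( E] ptr=6 lookahead=) remaining=[) $]
Step 15: shift ). Stack=[( E )] ptr=7 lookahead=$ remaining=[$]
Step 16: reduce F->( E ). Stack=[F] ptr=7 lookahead=$ remaining=[$]
Step 17: reduce T->F. Stack=[T] ptr=7 lookahead=$ remaining=[$]
Step 18: reduce E->T. Stack=[E] ptr=7 lookahead=$ remaining=[$]
Step 19: accept. Stack=[E] ptr=7 lookahead=$ remaining=[$]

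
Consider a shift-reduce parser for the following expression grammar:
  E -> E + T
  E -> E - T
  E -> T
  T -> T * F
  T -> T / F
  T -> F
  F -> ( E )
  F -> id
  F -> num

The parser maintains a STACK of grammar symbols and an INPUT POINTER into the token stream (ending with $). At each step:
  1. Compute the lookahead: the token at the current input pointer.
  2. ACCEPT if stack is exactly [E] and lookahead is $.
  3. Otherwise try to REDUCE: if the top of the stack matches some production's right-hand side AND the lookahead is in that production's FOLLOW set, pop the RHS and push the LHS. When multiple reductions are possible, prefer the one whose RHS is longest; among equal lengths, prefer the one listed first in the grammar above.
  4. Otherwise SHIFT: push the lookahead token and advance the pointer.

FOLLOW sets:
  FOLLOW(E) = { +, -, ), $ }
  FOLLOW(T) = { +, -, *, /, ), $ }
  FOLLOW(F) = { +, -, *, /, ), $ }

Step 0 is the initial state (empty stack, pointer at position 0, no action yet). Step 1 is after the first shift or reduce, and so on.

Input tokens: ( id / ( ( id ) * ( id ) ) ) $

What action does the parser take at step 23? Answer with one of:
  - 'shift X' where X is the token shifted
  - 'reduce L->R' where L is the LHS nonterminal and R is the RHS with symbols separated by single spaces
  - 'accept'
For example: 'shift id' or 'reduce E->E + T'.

Answer: reduce T->T * F

Derivation:
Step 1: shift (. Stack=[(] ptr=1 lookahead=id remaining=[id / ( ( id ) * ( id ) ) ) $]
Step 2: shift id. Stack=[( id] ptr=2 lookahead=/ remaining=[/ ( ( id ) * ( id ) ) ) $]
Step 3: reduce F->id. Stack=[( F] ptr=2 lookahead=/ remaining=[/ ( ( id ) * ( id ) ) ) $]
Step 4: reduce T->F. Stack=[( T] ptr=2 lookahead=/ remaining=[/ ( ( id ) * ( id ) ) ) $]
Step 5: shift /. Stack=[( T /] ptr=3 lookahead=( remaining=[( ( id ) * ( id ) ) ) $]
Step 6: shift (. Stack=[( T / (] ptr=4 lookahead=( remaining=[( id ) * ( id ) ) ) $]
Step 7: shift (. Stack=[( T / ( (] ptr=5 lookahead=id remaining=[id ) * ( id ) ) ) $]
Step 8: shift id. Stack=[( T / ( ( id] ptr=6 lookahead=) remaining=[) * ( id ) ) ) $]
Step 9: reduce F->id. Stack=[( T / ( ( F] ptr=6 lookahead=) remaining=[) * ( id ) ) ) $]
Step 10: reduce T->F. Stack=[( T / ( ( T] ptr=6 lookahead=) remaining=[) * ( id ) ) ) $]
Step 11: reduce E->T. Stack=[( T / ( ( E] ptr=6 lookahead=) remaining=[) * ( id ) ) ) $]
Step 12: shift ). Stack=[( T / ( ( E )] ptr=7 lookahead=* remaining=[* ( id ) ) ) $]
Step 13: reduce F->( E ). Stack=[( T / ( F] ptr=7 lookahead=* remaining=[* ( id ) ) ) $]
Step 14: reduce T->F. Stack=[( T / ( T] ptr=7 lookahead=* remaining=[* ( id ) ) ) $]
Step 15: shift *. Stack=[( T / ( T *] ptr=8 lookahead=( remaining=[( id ) ) ) $]
Step 16: shift (. Stack=[( T / ( T * (] ptr=9 lookahead=id remaining=[id ) ) ) $]
Step 17: shift id. Stack=[( T / ( T * ( id] ptr=10 lookahead=) remaining=[) ) ) $]
Step 18: reduce F->id. Stack=[( T / ( T * ( F] ptr=10 lookahead=) remaining=[) ) ) $]
Step 19: reduce T->F. Stack=[( T / ( T * ( T] ptr=10 lookahead=) remaining=[) ) ) $]
Step 20: reduce E->T. Stack=[( T / ( T * ( E] ptr=10 lookahead=) remaining=[) ) ) $]
Step 21: shift ). Stack=[( T / ( T * ( E )] ptr=11 lookahead=) remaining=[) ) $]
Step 22: reduce F->( E ). Stack=[( T / ( T * F] ptr=11 lookahead=) remaining=[) ) $]
Step 23: reduce T->T * F. Stack=[( T / ( T] ptr=11 lookahead=) remaining=[) ) $]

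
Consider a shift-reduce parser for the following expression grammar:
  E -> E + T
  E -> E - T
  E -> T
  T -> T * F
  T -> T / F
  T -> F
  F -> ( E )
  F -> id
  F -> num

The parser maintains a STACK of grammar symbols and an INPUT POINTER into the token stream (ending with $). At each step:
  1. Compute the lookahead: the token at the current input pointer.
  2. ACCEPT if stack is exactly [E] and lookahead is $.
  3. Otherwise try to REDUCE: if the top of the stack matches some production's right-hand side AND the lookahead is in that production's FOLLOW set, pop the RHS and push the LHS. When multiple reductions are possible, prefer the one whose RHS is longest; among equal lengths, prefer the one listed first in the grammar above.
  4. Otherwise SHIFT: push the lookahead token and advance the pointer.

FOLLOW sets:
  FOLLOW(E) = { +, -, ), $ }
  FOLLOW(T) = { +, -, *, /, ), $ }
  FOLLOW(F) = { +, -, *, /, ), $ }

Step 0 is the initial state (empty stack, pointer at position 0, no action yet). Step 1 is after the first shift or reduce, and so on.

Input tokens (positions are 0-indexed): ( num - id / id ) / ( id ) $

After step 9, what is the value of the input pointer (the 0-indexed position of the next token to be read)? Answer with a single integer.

Step 1: shift (. Stack=[(] ptr=1 lookahead=num remaining=[num - id / id ) / ( id ) $]
Step 2: shift num. Stack=[( num] ptr=2 lookahead=- remaining=[- id / id ) / ( id ) $]
Step 3: reduce F->num. Stack=[( F] ptr=2 lookahead=- remaining=[- id / id ) / ( id ) $]
Step 4: reduce T->F. Stack=[( T] ptr=2 lookahead=- remaining=[- id / id ) / ( id ) $]
Step 5: reduce E->T. Stack=[( E] ptr=2 lookahead=- remaining=[- id / id ) / ( id ) $]
Step 6: shift -. Stack=[( E -] ptr=3 lookahead=id remaining=[id / id ) / ( id ) $]
Step 7: shift id. Stack=[( E - id] ptr=4 lookahead=/ remaining=[/ id ) / ( id ) $]
Step 8: reduce F->id. Stack=[( E - F] ptr=4 lookahead=/ remaining=[/ id ) / ( id ) $]
Step 9: reduce T->F. Stack=[( E - T] ptr=4 lookahead=/ remaining=[/ id ) / ( id ) $]

Answer: 4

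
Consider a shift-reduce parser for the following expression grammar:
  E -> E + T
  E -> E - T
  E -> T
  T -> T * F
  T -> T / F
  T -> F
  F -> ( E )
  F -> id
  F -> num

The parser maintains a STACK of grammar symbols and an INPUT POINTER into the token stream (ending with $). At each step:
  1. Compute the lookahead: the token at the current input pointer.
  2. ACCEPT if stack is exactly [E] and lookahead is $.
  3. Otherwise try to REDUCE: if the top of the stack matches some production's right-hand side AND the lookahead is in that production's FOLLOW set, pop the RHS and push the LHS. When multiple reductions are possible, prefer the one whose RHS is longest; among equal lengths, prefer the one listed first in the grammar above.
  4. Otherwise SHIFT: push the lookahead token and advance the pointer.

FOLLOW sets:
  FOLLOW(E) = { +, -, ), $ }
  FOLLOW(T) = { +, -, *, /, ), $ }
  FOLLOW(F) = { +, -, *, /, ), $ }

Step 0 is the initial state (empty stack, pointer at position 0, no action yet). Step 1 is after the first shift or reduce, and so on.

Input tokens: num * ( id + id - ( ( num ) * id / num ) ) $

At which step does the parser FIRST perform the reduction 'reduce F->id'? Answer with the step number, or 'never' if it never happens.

Answer: 7

Derivation:
Step 1: shift num. Stack=[num] ptr=1 lookahead=* remaining=[* ( id + id - ( ( num ) * id / num ) ) $]
Step 2: reduce F->num. Stack=[F] ptr=1 lookahead=* remaining=[* ( id + id - ( ( num ) * id / num ) ) $]
Step 3: reduce T->F. Stack=[T] ptr=1 lookahead=* remaining=[* ( id + id - ( ( num ) * id / num ) ) $]
Step 4: shift *. Stack=[T *] ptr=2 lookahead=( remaining=[( id + id - ( ( num ) * id / num ) ) $]
Step 5: shift (. Stack=[T * (] ptr=3 lookahead=id remaining=[id + id - ( ( num ) * id / num ) ) $]
Step 6: shift id. Stack=[T * ( id] ptr=4 lookahead=+ remaining=[+ id - ( ( num ) * id / num ) ) $]
Step 7: reduce F->id. Stack=[T * ( F] ptr=4 lookahead=+ remaining=[+ id - ( ( num ) * id / num ) ) $]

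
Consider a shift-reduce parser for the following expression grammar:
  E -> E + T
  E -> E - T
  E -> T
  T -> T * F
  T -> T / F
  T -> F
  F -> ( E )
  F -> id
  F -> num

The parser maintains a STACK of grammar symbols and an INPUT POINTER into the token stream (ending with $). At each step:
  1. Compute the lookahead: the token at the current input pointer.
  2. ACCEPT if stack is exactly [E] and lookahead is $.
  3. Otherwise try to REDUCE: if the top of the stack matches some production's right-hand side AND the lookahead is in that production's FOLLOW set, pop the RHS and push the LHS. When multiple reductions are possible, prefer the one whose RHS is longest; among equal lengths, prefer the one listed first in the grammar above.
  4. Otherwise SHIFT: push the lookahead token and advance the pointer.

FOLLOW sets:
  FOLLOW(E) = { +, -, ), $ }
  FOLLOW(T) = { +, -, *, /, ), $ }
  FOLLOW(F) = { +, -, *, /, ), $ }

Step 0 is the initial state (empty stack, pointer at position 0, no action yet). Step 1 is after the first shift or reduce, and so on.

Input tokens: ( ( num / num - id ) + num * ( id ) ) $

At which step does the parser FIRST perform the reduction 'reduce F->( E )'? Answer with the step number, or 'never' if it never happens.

Step 1: shift (. Stack=[(] ptr=1 lookahead=( remaining=[( num / num - id ) + num * ( id ) ) $]
Step 2: shift (. Stack=[( (] ptr=2 lookahead=num remaining=[num / num - id ) + num * ( id ) ) $]
Step 3: shift num. Stack=[( ( num] ptr=3 lookahead=/ remaining=[/ num - id ) + num * ( id ) ) $]
Step 4: reduce F->num. Stack=[( ( F] ptr=3 lookahead=/ remaining=[/ num - id ) + num * ( id ) ) $]
Step 5: reduce T->F. Stack=[( ( T] ptr=3 lookahead=/ remaining=[/ num - id ) + num * ( id ) ) $]
Step 6: shift /. Stack=[( ( T /] ptr=4 lookahead=num remaining=[num - id ) + num * ( id ) ) $]
Step 7: shift num. Stack=[( ( T / num] ptr=5 lookahead=- remaining=[- id ) + num * ( id ) ) $]
Step 8: reduce F->num. Stack=[( ( T / F] ptr=5 lookahead=- remaining=[- id ) + num * ( id ) ) $]
Step 9: reduce T->T / F. Stack=[( ( T] ptr=5 lookahead=- remaining=[- id ) + num * ( id ) ) $]
Step 10: reduce E->T. Stack=[( ( E] ptr=5 lookahead=- remaining=[- id ) + num * ( id ) ) $]
Step 11: shift -. Stack=[( ( E -] ptr=6 lookahead=id remaining=[id ) + num * ( id ) ) $]
Step 12: shift id. Stack=[( ( E - id] ptr=7 lookahead=) remaining=[) + num * ( id ) ) $]
Step 13: reduce F->id. Stack=[( ( E - F] ptr=7 lookahead=) remaining=[) + num * ( id ) ) $]
Step 14: reduce T->F. Stack=[( ( E - T] ptr=7 lookahead=) remaining=[) + num * ( id ) ) $]
Step 15: reduce E->E - T. Stack=[( ( E] ptr=7 lookahead=) remaining=[) + num * ( id ) ) $]
Step 16: shift ). Stack=[( ( E )] ptr=8 lookahead=+ remaining=[+ num * ( id ) ) $]
Step 17: reduce F->( E ). Stack=[( F] ptr=8 lookahead=+ remaining=[+ num * ( id ) ) $]

Answer: 17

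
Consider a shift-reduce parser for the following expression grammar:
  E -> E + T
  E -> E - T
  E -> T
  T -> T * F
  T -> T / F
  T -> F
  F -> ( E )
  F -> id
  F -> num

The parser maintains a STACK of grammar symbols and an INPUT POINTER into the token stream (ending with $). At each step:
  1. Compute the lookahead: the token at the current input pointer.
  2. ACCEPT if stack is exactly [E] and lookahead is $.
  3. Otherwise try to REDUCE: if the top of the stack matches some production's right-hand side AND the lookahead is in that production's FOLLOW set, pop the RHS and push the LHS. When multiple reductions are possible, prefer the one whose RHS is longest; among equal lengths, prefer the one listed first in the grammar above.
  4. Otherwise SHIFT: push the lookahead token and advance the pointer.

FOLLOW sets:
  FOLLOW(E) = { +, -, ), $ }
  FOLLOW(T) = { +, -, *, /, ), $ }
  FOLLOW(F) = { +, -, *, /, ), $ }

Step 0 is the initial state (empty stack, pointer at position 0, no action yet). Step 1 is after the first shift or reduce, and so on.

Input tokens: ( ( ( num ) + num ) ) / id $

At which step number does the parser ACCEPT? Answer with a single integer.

Step 1: shift (. Stack=[(] ptr=1 lookahead=( remaining=[( ( num ) + num ) ) / id $]
Step 2: shift (. Stack=[( (] ptr=2 lookahead=( remaining=[( num ) + num ) ) / id $]
Step 3: shift (. Stack=[( ( (] ptr=3 lookahead=num remaining=[num ) + num ) ) / id $]
Step 4: shift num. Stack=[( ( ( num] ptr=4 lookahead=) remaining=[) + num ) ) / id $]
Step 5: reduce F->num. Stack=[( ( ( F] ptr=4 lookahead=) remaining=[) + num ) ) / id $]
Step 6: reduce T->F. Stack=[( ( ( T] ptr=4 lookahead=) remaining=[) + num ) ) / id $]
Step 7: reduce E->T. Stack=[( ( ( E] ptr=4 lookahead=) remaining=[) + num ) ) / id $]
Step 8: shift ). Stack=[( ( ( E )] ptr=5 lookahead=+ remaining=[+ num ) ) / id $]
Step 9: reduce F->( E ). Stack=[( ( F] ptr=5 lookahead=+ remaining=[+ num ) ) / id $]
Step 10: reduce T->F. Stack=[( ( T] ptr=5 lookahead=+ remaining=[+ num ) ) / id $]
Step 11: reduce E->T. Stack=[( ( E] ptr=5 lookahead=+ remaining=[+ num ) ) / id $]
Step 12: shift +. Stack=[( ( E +] ptr=6 lookahead=num remaining=[num ) ) / id $]
Step 13: shift num. Stack=[( ( E + num] ptr=7 lookahead=) remaining=[) ) / id $]
Step 14: reduce F->num. Stack=[( ( E + F] ptr=7 lookahead=) remaining=[) ) / id $]
Step 15: reduce T->F. Stack=[( ( E + T] ptr=7 lookahead=) remaining=[) ) / id $]
Step 16: reduce E->E + T. Stack=[( ( E] ptr=7 lookahead=) remaining=[) ) / id $]
Step 17: shift ). Stack=[( ( E )] ptr=8 lookahead=) remaining=[) / id $]
Step 18: reduce F->( E ). Stack=[( F] ptr=8 lookahead=) remaining=[) / id $]
Step 19: reduce T->F. Stack=[( T] ptr=8 lookahead=) remaining=[) / id $]
Step 20: reduce E->T. Stack=[( E] ptr=8 lookahead=) remaining=[) / id $]
Step 21: shift ). Stack=[( E )] ptr=9 lookahead=/ remaining=[/ id $]
Step 22: reduce F->( E ). Stack=[F] ptr=9 lookahead=/ remaining=[/ id $]
Step 23: reduce T->F. Stack=[T] ptr=9 lookahead=/ remaining=[/ id $]
Step 24: shift /. Stack=[T /] ptr=10 lookahead=id remaining=[id $]
Step 25: shift id. Stack=[T / id] ptr=11 lookahead=$ remaining=[$]
Step 26: reduce F->id. Stack=[T / F] ptr=11 lookahead=$ remaining=[$]
Step 27: reduce T->T / F. Stack=[T] ptr=11 lookahead=$ remaining=[$]
Step 28: reduce E->T. Stack=[E] ptr=11 lookahead=$ remaining=[$]
Step 29: accept. Stack=[E] ptr=11 lookahead=$ remaining=[$]

Answer: 29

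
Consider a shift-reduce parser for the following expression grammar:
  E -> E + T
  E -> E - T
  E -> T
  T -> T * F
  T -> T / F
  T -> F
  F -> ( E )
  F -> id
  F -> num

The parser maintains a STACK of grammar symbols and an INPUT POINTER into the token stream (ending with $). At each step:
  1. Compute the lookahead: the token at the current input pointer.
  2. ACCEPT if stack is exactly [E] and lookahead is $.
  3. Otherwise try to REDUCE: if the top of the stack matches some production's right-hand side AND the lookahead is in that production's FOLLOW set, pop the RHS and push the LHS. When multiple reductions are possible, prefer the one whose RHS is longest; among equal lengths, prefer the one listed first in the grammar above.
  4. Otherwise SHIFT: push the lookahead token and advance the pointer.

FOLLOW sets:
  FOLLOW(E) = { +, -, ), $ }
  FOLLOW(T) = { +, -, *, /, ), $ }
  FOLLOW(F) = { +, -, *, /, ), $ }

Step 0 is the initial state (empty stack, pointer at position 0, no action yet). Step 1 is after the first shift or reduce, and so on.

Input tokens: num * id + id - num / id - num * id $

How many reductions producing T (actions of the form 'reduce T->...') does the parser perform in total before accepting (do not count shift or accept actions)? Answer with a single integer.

Step 1: shift num. Stack=[num] ptr=1 lookahead=* remaining=[* id + id - num / id - num * id $]
Step 2: reduce F->num. Stack=[F] ptr=1 lookahead=* remaining=[* id + id - num / id - num * id $]
Step 3: reduce T->F. Stack=[T] ptr=1 lookahead=* remaining=[* id + id - num / id - num * id $]
Step 4: shift *. Stack=[T *] ptr=2 lookahead=id remaining=[id + id - num / id - num * id $]
Step 5: shift id. Stack=[T * id] ptr=3 lookahead=+ remaining=[+ id - num / id - num * id $]
Step 6: reduce F->id. Stack=[T * F] ptr=3 lookahead=+ remaining=[+ id - num / id - num * id $]
Step 7: reduce T->T * F. Stack=[T] ptr=3 lookahead=+ remaining=[+ id - num / id - num * id $]
Step 8: reduce E->T. Stack=[E] ptr=3 lookahead=+ remaining=[+ id - num / id - num * id $]
Step 9: shift +. Stack=[E +] ptr=4 lookahead=id remaining=[id - num / id - num * id $]
Step 10: shift id. Stack=[E + id] ptr=5 lookahead=- remaining=[- num / id - num * id $]
Step 11: reduce F->id. Stack=[E + F] ptr=5 lookahead=- remaining=[- num / id - num * id $]
Step 12: reduce T->F. Stack=[E + T] ptr=5 lookahead=- remaining=[- num / id - num * id $]
Step 13: reduce E->E + T. Stack=[E] ptr=5 lookahead=- remaining=[- num / id - num * id $]
Step 14: shift -. Stack=[E -] ptr=6 lookahead=num remaining=[num / id - num * id $]
Step 15: shift num. Stack=[E - num] ptr=7 lookahead=/ remaining=[/ id - num * id $]
Step 16: reduce F->num. Stack=[E - F] ptr=7 lookahead=/ remaining=[/ id - num * id $]
Step 17: reduce T->F. Stack=[E - T] ptr=7 lookahead=/ remaining=[/ id - num * id $]
Step 18: shift /. Stack=[E - T /] ptr=8 lookahead=id remaining=[id - num * id $]
Step 19: shift id. Stack=[E - T / id] ptr=9 lookahead=- remaining=[- num * id $]
Step 20: reduce F->id. Stack=[E - T / F] ptr=9 lookahead=- remaining=[- num * id $]
Step 21: reduce T->T / F. Stack=[E - T] ptr=9 lookahead=- remaining=[- num * id $]
Step 22: reduce E->E - T. Stack=[E] ptr=9 lookahead=- remaining=[- num * id $]
Step 23: shift -. Stack=[E -] ptr=10 lookahead=num remaining=[num * id $]
Step 24: shift num. Stack=[E - num] ptr=11 lookahead=* remaining=[* id $]
Step 25: reduce F->num. Stack=[E - F] ptr=11 lookahead=* remaining=[* id $]
Step 26: reduce T->F. Stack=[E - T] ptr=11 lookahead=* remaining=[* id $]
Step 27: shift *. Stack=[E - T *] ptr=12 lookahead=id remaining=[id $]
Step 28: shift id. Stack=[E - T * id] ptr=13 lookahead=$ remaining=[$]
Step 29: reduce F->id. Stack=[E - T * F] ptr=13 lookahead=$ remaining=[$]
Step 30: reduce T->T * F. Stack=[E - T] ptr=13 lookahead=$ remaining=[$]
Step 31: reduce E->E - T. Stack=[E] ptr=13 lookahead=$ remaining=[$]
Step 32: accept. Stack=[E] ptr=13 lookahead=$ remaining=[$]

Answer: 7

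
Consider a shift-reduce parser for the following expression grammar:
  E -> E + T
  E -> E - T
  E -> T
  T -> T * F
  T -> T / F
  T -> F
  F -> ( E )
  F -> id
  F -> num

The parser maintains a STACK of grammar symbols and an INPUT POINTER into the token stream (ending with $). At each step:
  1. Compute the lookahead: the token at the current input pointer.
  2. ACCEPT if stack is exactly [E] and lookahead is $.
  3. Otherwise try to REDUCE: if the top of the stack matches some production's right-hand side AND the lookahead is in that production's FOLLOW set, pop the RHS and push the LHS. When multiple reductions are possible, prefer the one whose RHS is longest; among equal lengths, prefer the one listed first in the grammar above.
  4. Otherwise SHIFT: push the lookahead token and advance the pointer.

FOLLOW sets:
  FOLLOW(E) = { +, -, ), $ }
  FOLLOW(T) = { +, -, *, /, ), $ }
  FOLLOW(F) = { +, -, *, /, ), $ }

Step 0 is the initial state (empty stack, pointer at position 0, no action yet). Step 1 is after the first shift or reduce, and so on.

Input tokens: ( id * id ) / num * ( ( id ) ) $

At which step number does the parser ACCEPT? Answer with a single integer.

Answer: 32

Derivation:
Step 1: shift (. Stack=[(] ptr=1 lookahead=id remaining=[id * id ) / num * ( ( id ) ) $]
Step 2: shift id. Stack=[( id] ptr=2 lookahead=* remaining=[* id ) / num * ( ( id ) ) $]
Step 3: reduce F->id. Stack=[( F] ptr=2 lookahead=* remaining=[* id ) / num * ( ( id ) ) $]
Step 4: reduce T->F. Stack=[( T] ptr=2 lookahead=* remaining=[* id ) / num * ( ( id ) ) $]
Step 5: shift *. Stack=[( T *] ptr=3 lookahead=id remaining=[id ) / num * ( ( id ) ) $]
Step 6: shift id. Stack=[( T * id] ptr=4 lookahead=) remaining=[) / num * ( ( id ) ) $]
Step 7: reduce F->id. Stack=[( T * F] ptr=4 lookahead=) remaining=[) / num * ( ( id ) ) $]
Step 8: reduce T->T * F. Stack=[( T] ptr=4 lookahead=) remaining=[) / num * ( ( id ) ) $]
Step 9: reduce E->T. Stack=[( E] ptr=4 lookahead=) remaining=[) / num * ( ( id ) ) $]
Step 10: shift ). Stack=[( E )] ptr=5 lookahead=/ remaining=[/ num * ( ( id ) ) $]
Step 11: reduce F->( E ). Stack=[F] ptr=5 lookahead=/ remaining=[/ num * ( ( id ) ) $]
Step 12: reduce T->F. Stack=[T] ptr=5 lookahead=/ remaining=[/ num * ( ( id ) ) $]
Step 13: shift /. Stack=[T /] ptr=6 lookahead=num remaining=[num * ( ( id ) ) $]
Step 14: shift num. Stack=[T / num] ptr=7 lookahead=* remaining=[* ( ( id ) ) $]
Step 15: reduce F->num. Stack=[T / F] ptr=7 lookahead=* remaining=[* ( ( id ) ) $]
Step 16: reduce T->T / F. Stack=[T] ptr=7 lookahead=* remaining=[* ( ( id ) ) $]
Step 17: shift *. Stack=[T *] ptr=8 lookahead=( remaining=[( ( id ) ) $]
Step 18: shift (. Stack=[T * (] ptr=9 lookahead=( remaining=[( id ) ) $]
Step 19: shift (. Stack=[T * ( (] ptr=10 lookahead=id remaining=[id ) ) $]
Step 20: shift id. Stack=[T * ( ( id] ptr=11 lookahead=) remaining=[) ) $]
Step 21: reduce F->id. Stack=[T * ( ( F] ptr=11 lookahead=) remaining=[) ) $]
Step 22: reduce T->F. Stack=[T * ( ( T] ptr=11 lookahead=) remaining=[) ) $]
Step 23: reduce E->T. Stack=[T * ( ( E] ptr=11 lookahead=) remaining=[) ) $]
Step 24: shift ). Stack=[T * ( ( E )] ptr=12 lookahead=) remaining=[) $]
Step 25: reduce F->( E ). Stack=[T * ( F] ptr=12 lookahead=) remaining=[) $]
Step 26: reduce T->F. Stack=[T * ( T] ptr=12 lookahead=) remaining=[) $]
Step 27: reduce E->T. Stack=[T * ( E] ptr=12 lookahead=) remaining=[) $]
Step 28: shift ). Stack=[T * ( E )] ptr=13 lookahead=$ remaining=[$]
Step 29: reduce F->( E ). Stack=[T * F] ptr=13 lookahead=$ remaining=[$]
Step 30: reduce T->T * F. Stack=[T] ptr=13 lookahead=$ remaining=[$]
Step 31: reduce E->T. Stack=[E] ptr=13 lookahead=$ remaining=[$]
Step 32: accept. Stack=[E] ptr=13 lookahead=$ remaining=[$]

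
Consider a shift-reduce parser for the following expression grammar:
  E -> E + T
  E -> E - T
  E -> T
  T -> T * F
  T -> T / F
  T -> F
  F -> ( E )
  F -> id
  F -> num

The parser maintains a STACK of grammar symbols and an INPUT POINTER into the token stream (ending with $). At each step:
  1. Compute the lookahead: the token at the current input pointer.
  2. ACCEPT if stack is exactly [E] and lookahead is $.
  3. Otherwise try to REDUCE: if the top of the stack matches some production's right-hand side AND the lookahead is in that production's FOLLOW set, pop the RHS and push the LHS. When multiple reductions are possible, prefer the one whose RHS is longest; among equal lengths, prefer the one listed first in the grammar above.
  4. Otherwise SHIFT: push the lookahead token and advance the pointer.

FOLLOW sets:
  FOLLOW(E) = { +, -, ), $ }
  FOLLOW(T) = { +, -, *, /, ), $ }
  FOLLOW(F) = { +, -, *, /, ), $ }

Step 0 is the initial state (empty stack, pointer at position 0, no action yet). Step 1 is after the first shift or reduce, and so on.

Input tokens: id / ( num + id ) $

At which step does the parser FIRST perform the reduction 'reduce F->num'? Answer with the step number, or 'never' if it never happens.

Answer: 7

Derivation:
Step 1: shift id. Stack=[id] ptr=1 lookahead=/ remaining=[/ ( num + id ) $]
Step 2: reduce F->id. Stack=[F] ptr=1 lookahead=/ remaining=[/ ( num + id ) $]
Step 3: reduce T->F. Stack=[T] ptr=1 lookahead=/ remaining=[/ ( num + id ) $]
Step 4: shift /. Stack=[T /] ptr=2 lookahead=( remaining=[( num + id ) $]
Step 5: shift (. Stack=[T / (] ptr=3 lookahead=num remaining=[num + id ) $]
Step 6: shift num. Stack=[T / ( num] ptr=4 lookahead=+ remaining=[+ id ) $]
Step 7: reduce F->num. Stack=[T / ( F] ptr=4 lookahead=+ remaining=[+ id ) $]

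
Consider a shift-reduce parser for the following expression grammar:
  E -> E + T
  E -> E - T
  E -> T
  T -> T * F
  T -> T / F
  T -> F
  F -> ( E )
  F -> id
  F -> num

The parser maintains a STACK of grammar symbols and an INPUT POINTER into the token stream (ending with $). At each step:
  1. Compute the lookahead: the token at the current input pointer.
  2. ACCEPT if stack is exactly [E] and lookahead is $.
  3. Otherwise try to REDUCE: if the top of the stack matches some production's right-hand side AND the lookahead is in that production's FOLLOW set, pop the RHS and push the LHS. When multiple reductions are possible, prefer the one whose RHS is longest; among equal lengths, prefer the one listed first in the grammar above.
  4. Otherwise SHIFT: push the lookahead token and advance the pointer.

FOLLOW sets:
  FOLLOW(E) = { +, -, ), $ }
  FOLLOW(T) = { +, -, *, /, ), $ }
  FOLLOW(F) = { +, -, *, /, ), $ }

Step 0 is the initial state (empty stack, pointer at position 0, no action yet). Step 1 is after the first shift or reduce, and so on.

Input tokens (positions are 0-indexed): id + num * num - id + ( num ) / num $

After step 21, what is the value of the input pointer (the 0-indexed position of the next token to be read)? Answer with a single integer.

Step 1: shift id. Stack=[id] ptr=1 lookahead=+ remaining=[+ num * num - id + ( num ) / num $]
Step 2: reduce F->id. Stack=[F] ptr=1 lookahead=+ remaining=[+ num * num - id + ( num ) / num $]
Step 3: reduce T->F. Stack=[T] ptr=1 lookahead=+ remaining=[+ num * num - id + ( num ) / num $]
Step 4: reduce E->T. Stack=[E] ptr=1 lookahead=+ remaining=[+ num * num - id + ( num ) / num $]
Step 5: shift +. Stack=[E +] ptr=2 lookahead=num remaining=[num * num - id + ( num ) / num $]
Step 6: shift num. Stack=[E + num] ptr=3 lookahead=* remaining=[* num - id + ( num ) / num $]
Step 7: reduce F->num. Stack=[E + F] ptr=3 lookahead=* remaining=[* num - id + ( num ) / num $]
Step 8: reduce T->F. Stack=[E + T] ptr=3 lookahead=* remaining=[* num - id + ( num ) / num $]
Step 9: shift *. Stack=[E + T *] ptr=4 lookahead=num remaining=[num - id + ( num ) / num $]
Step 10: shift num. Stack=[E + T * num] ptr=5 lookahead=- remaining=[- id + ( num ) / num $]
Step 11: reduce F->num. Stack=[E + T * F] ptr=5 lookahead=- remaining=[- id + ( num ) / num $]
Step 12: reduce T->T * F. Stack=[E + T] ptr=5 lookahead=- remaining=[- id + ( num ) / num $]
Step 13: reduce E->E + T. Stack=[E] ptr=5 lookahead=- remaining=[- id + ( num ) / num $]
Step 14: shift -. Stack=[E -] ptr=6 lookahead=id remaining=[id + ( num ) / num $]
Step 15: shift id. Stack=[E - id] ptr=7 lookahead=+ remaining=[+ ( num ) / num $]
Step 16: reduce F->id. Stack=[E - F] ptr=7 lookahead=+ remaining=[+ ( num ) / num $]
Step 17: reduce T->F. Stack=[E - T] ptr=7 lookahead=+ remaining=[+ ( num ) / num $]
Step 18: reduce E->E - T. Stack=[E] ptr=7 lookahead=+ remaining=[+ ( num ) / num $]
Step 19: shift +. Stack=[E +] ptr=8 lookahead=( remaining=[( num ) / num $]
Step 20: shift (. Stack=[E + (] ptr=9 lookahead=num remaining=[num ) / num $]
Step 21: shift num. Stack=[E + ( num] ptr=10 lookahead=) remaining=[) / num $]

Answer: 10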